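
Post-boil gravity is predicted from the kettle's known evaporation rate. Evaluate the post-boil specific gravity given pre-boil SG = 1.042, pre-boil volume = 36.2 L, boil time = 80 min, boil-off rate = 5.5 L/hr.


V_post = V_pre − rate·(t/60);  SG_post = 1 + (SG_pre−1)·V_pre/V_post
V_post = 36.2 − 5.5·(80/60) = 28.8667
SG_post = 1 + (1.042 − 1)·36.2/28.8667

1.0527


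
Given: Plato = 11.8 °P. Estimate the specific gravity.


SG = 259/(259 − P)
SG = 259/(259 − 11.8)

1.0477


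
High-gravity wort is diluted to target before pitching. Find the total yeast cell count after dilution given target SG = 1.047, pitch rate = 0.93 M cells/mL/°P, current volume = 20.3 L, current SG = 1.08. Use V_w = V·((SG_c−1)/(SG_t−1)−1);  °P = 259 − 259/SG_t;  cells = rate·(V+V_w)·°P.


V_w = 20.3·((1.08−1)/(1.047−1)−1) = 14.2532
V_final = 20.3 + 14.2532 = 34.5532
°P = 259 − 259/1.047 = 11.6266
cells = 0.93·34.5532·11.6266

373.6131 billion cells


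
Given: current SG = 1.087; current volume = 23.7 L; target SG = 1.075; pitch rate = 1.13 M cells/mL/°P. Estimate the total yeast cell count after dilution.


V_w = V·((SG_c−1)/(SG_t−1)−1);  °P = 259 − 259/SG_t;  cells = rate·(V+V_w)·°P
V_w = 23.7·((1.087−1)/(1.075−1)−1) = 3.7920
V_final = 23.7 + 3.7920 = 27.4920
°P = 259 − 259/1.075 = 18.0698
cells = 1.13·27.4920·18.0698

561.3547 billion cells


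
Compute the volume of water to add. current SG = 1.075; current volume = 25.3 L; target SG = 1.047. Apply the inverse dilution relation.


V_water = V·((SG_curr − 1)/(SG_target − 1) − 1)
V_water = 25.3·((1.075 − 1)/(1.047 − 1) − 1)

15.0723 L


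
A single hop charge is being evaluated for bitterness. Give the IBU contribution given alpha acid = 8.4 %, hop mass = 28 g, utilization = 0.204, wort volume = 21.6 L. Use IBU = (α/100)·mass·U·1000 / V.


IBU = (8.4/100)·28·0.204·1000 / 21.6

22.2133 IBU


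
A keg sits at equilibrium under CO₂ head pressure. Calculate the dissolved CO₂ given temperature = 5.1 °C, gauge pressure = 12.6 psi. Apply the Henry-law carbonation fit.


vols = (P + 14.695)·(0.01821 + 0.09011·e^(−0.04·T))
vols = (12.6 + 14.695)·(0.01821 + 0.09011·e^(−0.04·5.1))

2.5027 volumes


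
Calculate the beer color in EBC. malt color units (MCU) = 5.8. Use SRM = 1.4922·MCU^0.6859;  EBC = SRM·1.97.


SRM = 1.4922·5.8^0.6859 = 4.9827
EBC = 4.9827·1.97

9.8159 EBC


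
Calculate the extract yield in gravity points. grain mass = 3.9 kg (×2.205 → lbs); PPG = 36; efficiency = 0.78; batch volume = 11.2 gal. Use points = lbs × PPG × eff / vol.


lbs = 3.9 × 2.205 = 8.5995
points = 8.5995 × 36 × 0.78 / 11.2

21.5602 points


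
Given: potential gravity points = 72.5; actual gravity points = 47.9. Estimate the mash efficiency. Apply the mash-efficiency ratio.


efficiency = actual / potential × 100
efficiency = 47.9 / 72.5 × 100

66.0690 %


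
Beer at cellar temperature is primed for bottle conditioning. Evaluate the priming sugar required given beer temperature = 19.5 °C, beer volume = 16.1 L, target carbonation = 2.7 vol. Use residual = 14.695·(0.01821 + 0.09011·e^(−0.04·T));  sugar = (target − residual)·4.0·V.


residual = 14.695·(0.01821 + 0.09011·e^(−0.04·19.5)) = 0.8746
sugar = (2.7 − 0.8746)·4.0·16.1

117.5556 g


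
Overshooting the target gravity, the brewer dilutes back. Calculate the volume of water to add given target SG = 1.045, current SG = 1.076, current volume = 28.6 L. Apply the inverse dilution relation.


V_water = V·((SG_curr − 1)/(SG_target − 1) − 1)
V_water = 28.6·((1.076 − 1)/(1.045 − 1) − 1)

19.7022 L


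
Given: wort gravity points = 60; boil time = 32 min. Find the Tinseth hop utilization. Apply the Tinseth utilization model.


U = 1.65·0.000125^(GP/1000) · (1 − e^(−0.04·t))/4.15
bigness = 1.65·0.000125^(60/1000) = 0.9623
boil_factor = (1 − e^(−0.04·32))/4.15 = 0.1740
U = 0.9623 · 0.1740

0.1674


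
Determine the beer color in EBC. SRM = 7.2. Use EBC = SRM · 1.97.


EBC = 7.2 · 1.97

14.1840 EBC


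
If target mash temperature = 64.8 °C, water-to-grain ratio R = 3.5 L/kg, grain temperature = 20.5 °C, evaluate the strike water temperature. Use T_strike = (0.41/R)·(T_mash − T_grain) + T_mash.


T_strike = (0.41/3.5)·(64.8 − 20.5) + 64.8

69.9894 °C


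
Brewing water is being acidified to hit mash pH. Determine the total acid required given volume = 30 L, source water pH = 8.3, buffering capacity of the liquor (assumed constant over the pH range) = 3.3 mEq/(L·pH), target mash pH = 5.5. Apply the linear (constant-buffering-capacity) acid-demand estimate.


acid = buffering capacity · (pH_source − pH_target) · V
acid = 3.3 · (8.3 − 5.5) · 30

277.2000 mEq


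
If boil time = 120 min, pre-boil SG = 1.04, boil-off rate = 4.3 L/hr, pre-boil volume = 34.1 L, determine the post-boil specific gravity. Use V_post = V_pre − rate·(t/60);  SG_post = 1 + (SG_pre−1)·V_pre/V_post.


V_post = 34.1 − 4.3·(120/60) = 25.5000
SG_post = 1 + (1.04 − 1)·34.1/25.5000

1.0535


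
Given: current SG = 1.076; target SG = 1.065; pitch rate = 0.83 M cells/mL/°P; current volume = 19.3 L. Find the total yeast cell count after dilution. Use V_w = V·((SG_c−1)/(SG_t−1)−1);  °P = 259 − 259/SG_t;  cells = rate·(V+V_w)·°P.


V_w = 19.3·((1.076−1)/(1.065−1)−1) = 3.2662
V_final = 19.3 + 3.2662 = 22.5662
°P = 259 − 259/1.065 = 15.8075
cells = 0.83·22.5662·15.8075

296.0732 billion cells


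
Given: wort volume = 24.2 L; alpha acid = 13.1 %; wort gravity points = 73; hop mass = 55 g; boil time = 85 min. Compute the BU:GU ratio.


U = 1.65·0.000125^(GP/1000)·(1−e^(−0.04t))/4.15;  IBU = (α/100)·m·U·1000/V;  BU:GU = IBU/GP
U = 1.65·0.000125^(73/1000)·(1−e^(−0.04·85))/4.15 = 0.1994
IBU = (13.1/100)·55·0.1994·1000/24.2 = 59.3728
BU:GU = 59.3728/73

0.8133


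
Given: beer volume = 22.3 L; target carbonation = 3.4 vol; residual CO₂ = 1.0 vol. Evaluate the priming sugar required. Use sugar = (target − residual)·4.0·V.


sugar = (3.4 − 1.0)·4.0·22.3

214.0800 g


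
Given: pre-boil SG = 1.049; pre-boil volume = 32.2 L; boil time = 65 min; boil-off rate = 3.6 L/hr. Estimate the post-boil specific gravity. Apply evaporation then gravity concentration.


V_post = V_pre − rate·(t/60);  SG_post = 1 + (SG_pre−1)·V_pre/V_post
V_post = 32.2 − 3.6·(65/60) = 28.3000
SG_post = 1 + (1.049 − 1)·32.2/28.3000

1.0558


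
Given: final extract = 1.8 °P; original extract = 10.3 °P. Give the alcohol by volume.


SG = 259/(259 − P);  ABV = (OG − FG)·131.25
OG = 259/(259 − 10.3) = 1.0414
FG = 259/(259 − 1.8) = 1.0070
ABV = (1.0414 − 1.0070)·131.25

4.5172 % ABV


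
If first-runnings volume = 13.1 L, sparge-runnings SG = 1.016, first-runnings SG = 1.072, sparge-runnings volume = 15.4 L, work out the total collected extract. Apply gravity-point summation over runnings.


total = Σ (SG_i − 1)·1000·V_i
first = (1.072 − 1)·1000·13.1 = 943.2000
sparge = (1.016 − 1)·1000·15.4 = 246.4000
total = 943.2000 + 246.4000

1189.6000 gravity·L


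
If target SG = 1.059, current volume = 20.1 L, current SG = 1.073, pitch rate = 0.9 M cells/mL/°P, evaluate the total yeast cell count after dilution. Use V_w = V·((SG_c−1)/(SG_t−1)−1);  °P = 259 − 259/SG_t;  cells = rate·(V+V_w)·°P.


V_w = 20.1·((1.073−1)/(1.059−1)−1) = 4.7695
V_final = 20.1 + 4.7695 = 24.8695
°P = 259 − 259/1.059 = 14.4297
cells = 0.9·24.8695·14.4297

322.9723 billion cells


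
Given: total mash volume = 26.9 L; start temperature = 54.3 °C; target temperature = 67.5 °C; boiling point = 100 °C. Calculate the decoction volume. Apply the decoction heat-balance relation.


V_dec = V_total·(T_target − T_start)/(T_boil − T_start)
V_dec = 26.9·(67.5 − 54.3)/(100 − 54.3)

7.7698 L


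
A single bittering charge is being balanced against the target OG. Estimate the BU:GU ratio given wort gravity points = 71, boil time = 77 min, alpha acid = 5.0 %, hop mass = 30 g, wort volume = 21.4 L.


U = 1.65·0.000125^(GP/1000)·(1−e^(−0.04t))/4.15;  IBU = (α/100)·m·U·1000/V;  BU:GU = IBU/GP
U = 1.65·0.000125^(71/1000)·(1−e^(−0.04·77))/4.15 = 0.2004
IBU = (5.0/100)·30·0.2004·1000/21.4 = 14.0463
BU:GU = 14.0463/71

0.1978


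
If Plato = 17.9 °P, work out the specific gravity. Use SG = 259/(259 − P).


SG = 259/(259 − 17.9)

1.0742


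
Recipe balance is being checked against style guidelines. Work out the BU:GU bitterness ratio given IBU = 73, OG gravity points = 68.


BU:GU = IBU / OG_points
BU:GU = 73 / 68

1.0735


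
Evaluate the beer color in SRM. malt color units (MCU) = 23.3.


SRM = 1.4922 · MCU^0.6859
SRM = 1.4922 · 23.3^0.6859

12.9329 SRM


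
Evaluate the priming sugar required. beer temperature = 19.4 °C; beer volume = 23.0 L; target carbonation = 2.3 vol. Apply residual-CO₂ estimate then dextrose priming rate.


residual = 14.695·(0.01821 + 0.09011·e^(−0.04·T));  sugar = (target − residual)·4.0·V
residual = 14.695·(0.01821 + 0.09011·e^(−0.04·19.4)) = 0.8770
sugar = (2.3 − 0.8770)·4.0·23.0

130.9128 g


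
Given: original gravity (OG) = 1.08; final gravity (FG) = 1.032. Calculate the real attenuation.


AA = (OG−FG)/(OG−1)·100;  RA = AA·0.8192
AA = (1.08 − 1.032)/(1.08 − 1)·100 = 60.0000
RA = 60.0000·0.8192

49.1520 %


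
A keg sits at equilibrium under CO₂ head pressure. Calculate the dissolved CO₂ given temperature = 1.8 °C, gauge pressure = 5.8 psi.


vols = (P + 14.695)·(0.01821 + 0.09011·e^(−0.04·T))
vols = (5.8 + 14.695)·(0.01821 + 0.09011·e^(−0.04·1.8))

2.0917 volumes


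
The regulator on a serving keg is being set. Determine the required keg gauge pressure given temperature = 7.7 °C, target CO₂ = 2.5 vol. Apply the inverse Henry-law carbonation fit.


psi = vols/(0.01821 + 0.09011·e^(−0.04·T)) − 14.695
psi = 2.5/(0.01821 + 0.09011·e^(−0.04·7.7)) − 14.695

14.9142 psi


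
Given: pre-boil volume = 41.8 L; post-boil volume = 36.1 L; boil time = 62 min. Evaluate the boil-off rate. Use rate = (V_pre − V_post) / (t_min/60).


rate = (41.8 − 36.1) / (62/60)

5.5161 L/hr


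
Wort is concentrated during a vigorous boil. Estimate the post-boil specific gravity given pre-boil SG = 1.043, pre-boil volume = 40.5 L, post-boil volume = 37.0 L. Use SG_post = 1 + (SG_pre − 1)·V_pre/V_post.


pts_pre = (1.043 − 1)·1000 = 43.0000
pts_post = 43.0000·40.5/37.0 = 47.0676
SG_post = 1 + 47.0676/1000

1.0471


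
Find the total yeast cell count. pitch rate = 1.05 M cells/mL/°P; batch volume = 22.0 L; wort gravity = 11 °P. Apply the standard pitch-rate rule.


cells (billions) = rate · V_L · °P
cells = 1.05 · 22.0 · 11

254.1000 billion cells


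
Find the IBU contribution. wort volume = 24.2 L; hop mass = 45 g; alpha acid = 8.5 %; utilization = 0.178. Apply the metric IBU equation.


IBU = (α/100)·mass·U·1000 / V
IBU = (8.5/100)·45·0.178·1000 / 24.2

28.1343 IBU


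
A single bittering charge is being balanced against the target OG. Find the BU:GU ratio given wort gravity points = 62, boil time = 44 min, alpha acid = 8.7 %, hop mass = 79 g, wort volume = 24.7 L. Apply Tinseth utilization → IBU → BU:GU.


U = 1.65·0.000125^(GP/1000)·(1−e^(−0.04t))/4.15;  IBU = (α/100)·m·U·1000/V;  BU:GU = IBU/GP
U = 1.65·0.000125^(62/1000)·(1−e^(−0.04·44))/4.15 = 0.1886
IBU = (8.7/100)·79·0.1886·1000/24.7 = 52.4687
BU:GU = 52.4687/62

0.8463


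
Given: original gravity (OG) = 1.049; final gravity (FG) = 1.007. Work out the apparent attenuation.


AA = (OG − FG)/(OG − 1) · 100
AA = (1.049 − 1.007)/(1.049 − 1) · 100

85.7143 %


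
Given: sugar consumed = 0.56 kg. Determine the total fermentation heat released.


Q = m_sugar · 590 kJ/kg
Q = 0.56 · 590

330.4000 kJ


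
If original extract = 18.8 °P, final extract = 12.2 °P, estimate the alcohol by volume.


SG = 259/(259 − P);  ABV = (OG − FG)·131.25
OG = 259/(259 − 18.8) = 1.0783
FG = 259/(259 − 12.2) = 1.0494
ABV = (1.0783 − 1.0494)·131.25

3.7846 % ABV


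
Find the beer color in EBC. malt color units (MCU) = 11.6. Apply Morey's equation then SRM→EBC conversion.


SRM = 1.4922·MCU^0.6859;  EBC = SRM·1.97
SRM = 1.4922·11.6^0.6859 = 8.0157
EBC = 8.0157·1.97

15.7908 EBC


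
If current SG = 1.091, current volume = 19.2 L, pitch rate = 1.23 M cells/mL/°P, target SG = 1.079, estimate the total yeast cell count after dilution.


V_w = V·((SG_c−1)/(SG_t−1)−1);  °P = 259 − 259/SG_t;  cells = rate·(V+V_w)·°P
V_w = 19.2·((1.091−1)/(1.079−1)−1) = 2.9165
V_final = 19.2 + 2.9165 = 22.1165
°P = 259 − 259/1.079 = 18.9629
cells = 1.23·22.1165·18.9629

515.8531 billion cells


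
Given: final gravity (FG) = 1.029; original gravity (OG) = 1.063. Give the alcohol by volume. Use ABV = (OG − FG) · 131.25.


ABV = (1.063 − 1.029) · 131.25

4.4625 % ABV


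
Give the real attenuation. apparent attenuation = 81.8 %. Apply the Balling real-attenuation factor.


RA = AA · 0.8192
RA = 81.8 · 0.8192

67.0106 %


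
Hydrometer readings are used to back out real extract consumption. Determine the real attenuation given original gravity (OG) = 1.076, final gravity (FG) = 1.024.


AA = (OG−FG)/(OG−1)·100;  RA = AA·0.8192
AA = (1.076 − 1.024)/(1.076 − 1)·100 = 68.4211
RA = 68.4211·0.8192

56.0505 %


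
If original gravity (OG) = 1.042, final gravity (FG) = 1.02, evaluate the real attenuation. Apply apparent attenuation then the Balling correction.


AA = (OG−FG)/(OG−1)·100;  RA = AA·0.8192
AA = (1.042 − 1.02)/(1.042 − 1)·100 = 52.3810
RA = 52.3810·0.8192

42.9105 %


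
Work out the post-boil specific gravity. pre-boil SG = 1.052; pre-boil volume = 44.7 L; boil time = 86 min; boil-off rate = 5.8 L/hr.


V_post = V_pre − rate·(t/60);  SG_post = 1 + (SG_pre−1)·V_pre/V_post
V_post = 44.7 − 5.8·(86/60) = 36.3867
SG_post = 1 + (1.052 − 1)·44.7/36.3867

1.0639


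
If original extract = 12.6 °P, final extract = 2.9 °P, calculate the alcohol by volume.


SG = 259/(259 − P);  ABV = (OG − FG)·131.25
OG = 259/(259 − 12.6) = 1.0511
FG = 259/(259 − 2.9) = 1.0113
ABV = (1.0511 − 1.0113)·131.25

5.2254 % ABV


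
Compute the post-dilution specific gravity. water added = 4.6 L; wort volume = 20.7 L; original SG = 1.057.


SG_new = 1 + (SG_old − 1)·V_old/(V_old + V_water)
pts = (1.057 − 1)·1000·20.7/(20.7 + 4.6) = 46.6364
SG_new = 1 + 46.6364/1000

1.0466


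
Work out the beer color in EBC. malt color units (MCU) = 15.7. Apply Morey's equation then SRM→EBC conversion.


SRM = 1.4922·MCU^0.6859;  EBC = SRM·1.97
SRM = 1.4922·15.7^0.6859 = 9.8649
EBC = 9.8649·1.97

19.4339 EBC


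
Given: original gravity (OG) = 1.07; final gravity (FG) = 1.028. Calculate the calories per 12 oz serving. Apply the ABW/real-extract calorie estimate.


ABW = (OG−FG)·131.25·0.79/FG;  °P = 259 − 259/SG (for OG→OE and FG→AE);  RE = 0.1808·OE + 0.8192·AE;  Cal = (6.9·ABW + 4·(RE−0.1))·FG·3.55
ABW = (1.07 − 1.028)·131.25·0.79/1.028 = 4.2363
OE = 259 − 259/1.07 = 16.9439 °P
AE = 259 − 259/1.028 = 7.0545 °P
RE = 0.1808·16.9439 + 0.8192·7.0545 = 8.8425 °P
Cal = (6.9·4.2363 + 4·(8.8425−0.1))·1.028·3.55

234.2920 kcal


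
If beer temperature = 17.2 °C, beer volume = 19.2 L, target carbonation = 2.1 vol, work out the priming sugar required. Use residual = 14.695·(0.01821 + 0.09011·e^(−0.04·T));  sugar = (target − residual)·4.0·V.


residual = 14.695·(0.01821 + 0.09011·e^(−0.04·17.2)) = 0.9331
sugar = (2.1 − 0.9331)·4.0·19.2

89.6182 g


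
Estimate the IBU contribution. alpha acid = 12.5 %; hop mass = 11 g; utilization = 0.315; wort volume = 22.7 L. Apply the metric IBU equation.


IBU = (α/100)·mass·U·1000 / V
IBU = (12.5/100)·11·0.315·1000 / 22.7

19.0804 IBU


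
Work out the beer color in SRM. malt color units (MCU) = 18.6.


SRM = 1.4922 · MCU^0.6859
SRM = 1.4922 · 18.6^0.6859

11.0812 SRM


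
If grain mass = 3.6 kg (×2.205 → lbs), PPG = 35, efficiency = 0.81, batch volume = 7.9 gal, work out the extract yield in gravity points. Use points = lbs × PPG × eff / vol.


lbs = 3.6 × 2.205 = 7.9380
points = 7.9380 × 35 × 0.81 / 7.9

28.4864 points


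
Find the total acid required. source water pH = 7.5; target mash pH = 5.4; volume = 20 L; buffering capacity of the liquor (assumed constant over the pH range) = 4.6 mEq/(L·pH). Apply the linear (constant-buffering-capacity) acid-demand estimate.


acid = buffering capacity · (pH_source − pH_target) · V
acid = 4.6 · (7.5 − 5.4) · 20

193.2000 mEq


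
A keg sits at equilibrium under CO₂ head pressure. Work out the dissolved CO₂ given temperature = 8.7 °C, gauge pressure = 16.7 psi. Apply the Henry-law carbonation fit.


vols = (P + 14.695)·(0.01821 + 0.09011·e^(−0.04·T))
vols = (16.7 + 14.695)·(0.01821 + 0.09011·e^(−0.04·8.7))

2.5693 volumes


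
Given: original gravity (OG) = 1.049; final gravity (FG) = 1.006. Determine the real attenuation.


AA = (OG−FG)/(OG−1)·100;  RA = AA·0.8192
AA = (1.049 − 1.006)/(1.049 − 1)·100 = 87.7551
RA = 87.7551·0.8192

71.8890 %


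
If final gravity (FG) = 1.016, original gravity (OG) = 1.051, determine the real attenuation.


AA = (OG−FG)/(OG−1)·100;  RA = AA·0.8192
AA = (1.051 − 1.016)/(1.051 − 1)·100 = 68.6275
RA = 68.6275·0.8192

56.2196 %


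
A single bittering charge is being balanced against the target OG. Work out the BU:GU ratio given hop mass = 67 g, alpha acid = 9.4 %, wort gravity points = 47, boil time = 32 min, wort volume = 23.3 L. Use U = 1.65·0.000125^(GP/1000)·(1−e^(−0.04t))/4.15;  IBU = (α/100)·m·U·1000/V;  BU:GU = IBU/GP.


U = 1.65·0.000125^(47/1000)·(1−e^(−0.04·32))/4.15 = 0.1882
IBU = (9.4/100)·67·0.1882·1000/23.3 = 50.8572
BU:GU = 50.8572/47

1.0821


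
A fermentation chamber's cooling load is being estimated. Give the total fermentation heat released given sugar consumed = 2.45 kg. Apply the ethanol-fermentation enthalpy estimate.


Q = m_sugar · 590 kJ/kg
Q = 2.45 · 590

1445.5000 kJ


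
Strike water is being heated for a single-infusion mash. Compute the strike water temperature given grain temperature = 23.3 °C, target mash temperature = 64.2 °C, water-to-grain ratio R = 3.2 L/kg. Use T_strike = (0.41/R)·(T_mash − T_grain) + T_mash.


T_strike = (0.41/3.2)·(64.2 − 23.3) + 64.2

69.4403 °C


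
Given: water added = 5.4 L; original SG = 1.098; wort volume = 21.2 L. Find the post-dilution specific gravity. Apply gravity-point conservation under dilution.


SG_new = 1 + (SG_old − 1)·V_old/(V_old + V_water)
pts = (1.098 − 1)·1000·21.2/(21.2 + 5.4) = 78.1053
SG_new = 1 + 78.1053/1000

1.0781


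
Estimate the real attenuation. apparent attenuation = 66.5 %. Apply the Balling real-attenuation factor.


RA = AA · 0.8192
RA = 66.5 · 0.8192

54.4768 %


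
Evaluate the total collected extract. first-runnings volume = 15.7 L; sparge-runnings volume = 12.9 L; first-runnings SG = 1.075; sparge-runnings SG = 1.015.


total = Σ (SG_i − 1)·1000·V_i
first = (1.075 − 1)·1000·15.7 = 1177.5000
sparge = (1.015 − 1)·1000·12.9 = 193.5000
total = 1177.5000 + 193.5000

1371.0000 gravity·L


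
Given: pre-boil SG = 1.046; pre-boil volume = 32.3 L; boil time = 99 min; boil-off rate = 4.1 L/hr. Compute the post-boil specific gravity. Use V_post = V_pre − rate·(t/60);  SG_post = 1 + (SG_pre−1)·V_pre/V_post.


V_post = 32.3 − 4.1·(99/60) = 25.5350
SG_post = 1 + (1.046 − 1)·32.3/25.5350

1.0582


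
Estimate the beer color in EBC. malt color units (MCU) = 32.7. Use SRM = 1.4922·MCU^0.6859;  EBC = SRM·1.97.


SRM = 1.4922·32.7^0.6859 = 16.3176
EBC = 16.3176·1.97

32.1456 EBC


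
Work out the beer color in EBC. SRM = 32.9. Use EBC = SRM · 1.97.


EBC = 32.9 · 1.97

64.8130 EBC


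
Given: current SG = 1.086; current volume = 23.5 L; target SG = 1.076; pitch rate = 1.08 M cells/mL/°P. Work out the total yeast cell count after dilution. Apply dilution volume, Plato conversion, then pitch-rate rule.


V_w = V·((SG_c−1)/(SG_t−1)−1);  °P = 259 − 259/SG_t;  cells = rate·(V+V_w)·°P
V_w = 23.5·((1.086−1)/(1.076−1)−1) = 3.0921
V_final = 23.5 + 3.0921 = 26.5921
°P = 259 − 259/1.076 = 18.2937
cells = 1.08·26.5921·18.2937

525.3849 billion cells


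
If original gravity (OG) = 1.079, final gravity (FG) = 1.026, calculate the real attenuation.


AA = (OG−FG)/(OG−1)·100;  RA = AA·0.8192
AA = (1.079 − 1.026)/(1.079 − 1)·100 = 67.0886
RA = 67.0886·0.8192

54.9590 %


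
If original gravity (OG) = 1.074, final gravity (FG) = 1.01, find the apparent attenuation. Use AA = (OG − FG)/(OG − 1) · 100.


AA = (1.074 − 1.01)/(1.074 − 1) · 100

86.4865 %


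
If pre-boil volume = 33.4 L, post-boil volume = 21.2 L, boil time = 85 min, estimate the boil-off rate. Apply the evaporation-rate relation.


rate = (V_pre − V_post) / (t_min/60)
rate = (33.4 − 21.2) / (85/60)

8.6118 L/hr


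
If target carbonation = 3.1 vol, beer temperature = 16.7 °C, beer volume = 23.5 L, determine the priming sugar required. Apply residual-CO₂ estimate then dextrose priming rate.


residual = 14.695·(0.01821 + 0.09011·e^(−0.04·T));  sugar = (target − residual)·4.0·V
residual = 14.695·(0.01821 + 0.09011·e^(−0.04·16.7)) = 0.9465
sugar = (3.1 − 0.9465)·4.0·23.5

202.4253 g


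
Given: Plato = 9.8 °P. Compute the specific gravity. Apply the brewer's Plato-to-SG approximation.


SG = 259/(259 − P)
SG = 259/(259 − 9.8)

1.0393


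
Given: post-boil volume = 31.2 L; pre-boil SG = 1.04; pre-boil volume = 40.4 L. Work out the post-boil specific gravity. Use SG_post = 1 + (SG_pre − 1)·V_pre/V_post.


pts_pre = (1.04 − 1)·1000 = 40.0000
pts_post = 40.0000·40.4/31.2 = 51.7949
SG_post = 1 + 51.7949/1000

1.0518


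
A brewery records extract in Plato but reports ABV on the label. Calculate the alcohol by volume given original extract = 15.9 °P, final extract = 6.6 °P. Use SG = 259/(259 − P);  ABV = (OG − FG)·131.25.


OG = 259/(259 − 15.9) = 1.0654
FG = 259/(259 − 6.6) = 1.0261
ABV = (1.0654 − 1.0261)·131.25

5.1524 % ABV


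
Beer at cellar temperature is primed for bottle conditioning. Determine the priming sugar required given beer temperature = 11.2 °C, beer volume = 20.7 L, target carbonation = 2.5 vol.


residual = 14.695·(0.01821 + 0.09011·e^(−0.04·T));  sugar = (target − residual)·4.0·V
residual = 14.695·(0.01821 + 0.09011·e^(−0.04·11.2)) = 1.1136
sugar = (2.5 − 1.1136)·4.0·20.7

114.7929 g


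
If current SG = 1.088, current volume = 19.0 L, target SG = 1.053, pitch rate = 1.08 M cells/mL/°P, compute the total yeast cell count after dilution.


V_w = V·((SG_c−1)/(SG_t−1)−1);  °P = 259 − 259/SG_t;  cells = rate·(V+V_w)·°P
V_w = 19.0·((1.088−1)/(1.053−1)−1) = 12.5472
V_final = 19.0 + 12.5472 = 31.5472
°P = 259 − 259/1.053 = 13.0361
cells = 1.08·31.5472·13.0361

444.1518 billion cells


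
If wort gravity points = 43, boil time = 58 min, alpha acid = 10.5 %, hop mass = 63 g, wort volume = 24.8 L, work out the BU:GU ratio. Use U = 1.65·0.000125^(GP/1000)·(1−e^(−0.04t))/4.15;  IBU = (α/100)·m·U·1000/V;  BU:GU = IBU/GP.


U = 1.65·0.000125^(43/1000)·(1−e^(−0.04·58))/4.15 = 0.2436
IBU = (10.5/100)·63·0.2436·1000/24.8 = 64.9764
BU:GU = 64.9764/43

1.5111


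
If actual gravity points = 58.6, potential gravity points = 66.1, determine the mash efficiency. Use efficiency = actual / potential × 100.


efficiency = 58.6 / 66.1 × 100

88.6536 %


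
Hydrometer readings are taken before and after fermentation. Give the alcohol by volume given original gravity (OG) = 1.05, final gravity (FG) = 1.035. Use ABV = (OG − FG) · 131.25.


ABV = (1.05 − 1.035) · 131.25

1.9688 % ABV


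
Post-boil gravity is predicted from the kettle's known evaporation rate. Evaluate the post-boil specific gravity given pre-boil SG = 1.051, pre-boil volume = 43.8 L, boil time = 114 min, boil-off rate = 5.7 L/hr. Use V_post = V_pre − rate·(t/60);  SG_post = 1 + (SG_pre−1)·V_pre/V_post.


V_post = 43.8 − 5.7·(114/60) = 32.9700
SG_post = 1 + (1.051 − 1)·43.8/32.9700

1.0678


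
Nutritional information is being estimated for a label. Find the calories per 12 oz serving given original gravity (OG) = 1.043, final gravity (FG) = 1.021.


ABW = (OG−FG)·131.25·0.79/FG;  °P = 259 − 259/SG (for OG→OE and FG→AE);  RE = 0.1808·OE + 0.8192·AE;  Cal = (6.9·ABW + 4·(RE−0.1))·FG·3.55
ABW = (1.043 − 1.021)·131.25·0.79/1.021 = 2.2342
OE = 259 − 259/1.043 = 10.6779 °P
AE = 259 − 259/1.021 = 5.3271 °P
RE = 0.1808·10.6779 + 0.8192·5.3271 = 6.2945 °P
Cal = (6.9·2.2342 + 4·(6.2945−0.1))·1.021·3.55

145.6858 kcal


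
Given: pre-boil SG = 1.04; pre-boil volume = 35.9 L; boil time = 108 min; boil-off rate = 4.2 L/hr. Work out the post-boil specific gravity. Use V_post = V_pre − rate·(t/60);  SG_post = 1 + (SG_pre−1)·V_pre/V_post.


V_post = 35.9 − 4.2·(108/60) = 28.3400
SG_post = 1 + (1.04 − 1)·35.9/28.3400

1.0507


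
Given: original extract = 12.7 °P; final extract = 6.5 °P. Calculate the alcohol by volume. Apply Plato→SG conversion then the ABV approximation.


SG = 259/(259 − P);  ABV = (OG − FG)·131.25
OG = 259/(259 − 12.7) = 1.0516
FG = 259/(259 − 6.5) = 1.0257
ABV = (1.0516 − 1.0257)·131.25

3.3889 % ABV


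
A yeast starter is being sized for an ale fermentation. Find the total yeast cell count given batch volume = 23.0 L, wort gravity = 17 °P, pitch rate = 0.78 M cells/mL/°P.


cells (billions) = rate · V_L · °P
cells = 0.78 · 23.0 · 17

304.9800 billion cells


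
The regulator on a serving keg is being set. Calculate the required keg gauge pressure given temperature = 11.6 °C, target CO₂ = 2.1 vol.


psi = vols/(0.01821 + 0.09011·e^(−0.04·T)) − 14.695
psi = 2.1/(0.01821 + 0.09011·e^(−0.04·11.6)) − 14.695

13.3544 psi


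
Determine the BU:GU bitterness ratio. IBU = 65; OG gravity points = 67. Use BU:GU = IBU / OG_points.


BU:GU = 65 / 67

0.9701


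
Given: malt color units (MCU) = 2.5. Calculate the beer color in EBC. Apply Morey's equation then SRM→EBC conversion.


SRM = 1.4922·MCU^0.6859;  EBC = SRM·1.97
SRM = 1.4922·2.5^0.6859 = 2.7975
EBC = 2.7975·1.97

5.5111 EBC


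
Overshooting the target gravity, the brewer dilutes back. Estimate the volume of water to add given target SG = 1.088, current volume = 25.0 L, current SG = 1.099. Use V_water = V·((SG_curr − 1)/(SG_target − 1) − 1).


V_water = 25.0·((1.099 − 1)/(1.088 − 1) − 1)

3.1250 L


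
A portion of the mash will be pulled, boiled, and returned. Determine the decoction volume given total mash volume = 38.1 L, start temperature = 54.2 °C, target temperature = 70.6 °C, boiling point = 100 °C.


V_dec = V_total·(T_target − T_start)/(T_boil − T_start)
V_dec = 38.1·(70.6 − 54.2)/(100 − 54.2)

13.6428 L


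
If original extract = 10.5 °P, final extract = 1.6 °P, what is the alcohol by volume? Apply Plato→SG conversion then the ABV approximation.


SG = 259/(259 − P);  ABV = (OG − FG)·131.25
OG = 259/(259 − 10.5) = 1.0423
FG = 259/(259 − 1.6) = 1.0062
ABV = (1.0423 − 1.0062)·131.25

4.7299 % ABV


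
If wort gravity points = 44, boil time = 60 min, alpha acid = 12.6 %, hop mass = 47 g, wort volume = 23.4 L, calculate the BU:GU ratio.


U = 1.65·0.000125^(GP/1000)·(1−e^(−0.04t))/4.15;  IBU = (α/100)·m·U·1000/V;  BU:GU = IBU/GP
U = 1.65·0.000125^(44/1000)·(1−e^(−0.04·60))/4.15 = 0.2434
IBU = (12.6/100)·47·0.2434·1000/23.4 = 61.6100
BU:GU = 61.6100/44

1.4002


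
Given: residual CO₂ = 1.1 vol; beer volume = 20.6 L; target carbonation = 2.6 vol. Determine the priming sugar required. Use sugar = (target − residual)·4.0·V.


sugar = (2.6 − 1.1)·4.0·20.6

123.6000 g


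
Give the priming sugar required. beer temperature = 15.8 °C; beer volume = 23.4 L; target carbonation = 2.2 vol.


residual = 14.695·(0.01821 + 0.09011·e^(−0.04·T));  sugar = (target − residual)·4.0·V
residual = 14.695·(0.01821 + 0.09011·e^(−0.04·15.8)) = 0.9714
sugar = (2.2 − 0.9714)·4.0·23.4

114.9944 g


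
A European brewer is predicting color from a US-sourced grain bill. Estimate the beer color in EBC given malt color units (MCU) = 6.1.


SRM = 1.4922·MCU^0.6859;  EBC = SRM·1.97
SRM = 1.4922·6.1^0.6859 = 5.1580
EBC = 5.1580·1.97

10.1613 EBC


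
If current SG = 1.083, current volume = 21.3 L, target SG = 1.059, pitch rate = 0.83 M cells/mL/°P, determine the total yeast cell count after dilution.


V_w = V·((SG_c−1)/(SG_t−1)−1);  °P = 259 − 259/SG_t;  cells = rate·(V+V_w)·°P
V_w = 21.3·((1.083−1)/(1.059−1)−1) = 8.6644
V_final = 21.3 + 8.6644 = 29.9644
°P = 259 − 259/1.059 = 14.4297
cells = 0.83·29.9644·14.4297

358.8720 billion cells


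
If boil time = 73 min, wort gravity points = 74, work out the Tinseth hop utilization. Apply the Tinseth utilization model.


U = 1.65·0.000125^(GP/1000) · (1 − e^(−0.04·t))/4.15
bigness = 1.65·0.000125^(74/1000) = 0.8485
boil_factor = (1 − e^(−0.04·73))/4.15 = 0.2280
U = 0.8485 · 0.2280

0.1934


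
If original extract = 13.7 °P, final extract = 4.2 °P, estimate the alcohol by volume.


SG = 259/(259 − P);  ABV = (OG − FG)·131.25
OG = 259/(259 − 13.7) = 1.0558
FG = 259/(259 − 4.2) = 1.0165
ABV = (1.0558 − 1.0165)·131.25

5.1668 % ABV


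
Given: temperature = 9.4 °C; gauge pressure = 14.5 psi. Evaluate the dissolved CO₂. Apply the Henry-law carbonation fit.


vols = (P + 14.695)·(0.01821 + 0.09011·e^(−0.04·T))
vols = (14.5 + 14.695)·(0.01821 + 0.09011·e^(−0.04·9.4))

2.3379 volumes


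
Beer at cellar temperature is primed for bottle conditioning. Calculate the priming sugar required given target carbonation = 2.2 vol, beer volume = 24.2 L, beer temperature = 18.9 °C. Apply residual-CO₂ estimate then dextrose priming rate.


residual = 14.695·(0.01821 + 0.09011·e^(−0.04·T));  sugar = (target − residual)·4.0·V
residual = 14.695·(0.01821 + 0.09011·e^(−0.04·18.9)) = 0.8893
sugar = (2.2 − 0.8893)·4.0·24.2

126.8713 g


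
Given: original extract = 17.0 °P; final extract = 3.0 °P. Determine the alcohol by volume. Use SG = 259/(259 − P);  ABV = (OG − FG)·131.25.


OG = 259/(259 − 17.0) = 1.0702
FG = 259/(259 − 3.0) = 1.0117
ABV = (1.0702 − 1.0117)·131.25

7.6820 % ABV


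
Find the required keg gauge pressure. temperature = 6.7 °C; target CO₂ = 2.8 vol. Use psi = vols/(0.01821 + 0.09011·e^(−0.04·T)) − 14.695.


psi = 2.8/(0.01821 + 0.09011·e^(−0.04·6.7)) − 14.695

17.4387 psi


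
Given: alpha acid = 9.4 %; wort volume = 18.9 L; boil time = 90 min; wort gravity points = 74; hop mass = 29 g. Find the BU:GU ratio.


U = 1.65·0.000125^(GP/1000)·(1−e^(−0.04t))/4.15;  IBU = (α/100)·m·U·1000/V;  BU:GU = IBU/GP
U = 1.65·0.000125^(74/1000)·(1−e^(−0.04·90))/4.15 = 0.1989
IBU = (9.4/100)·29·0.1989·1000/18.9 = 28.6840
BU:GU = 28.6840/74

0.3876


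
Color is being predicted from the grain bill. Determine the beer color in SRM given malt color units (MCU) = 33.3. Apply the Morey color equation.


SRM = 1.4922 · MCU^0.6859
SRM = 1.4922 · 33.3^0.6859

16.5223 SRM


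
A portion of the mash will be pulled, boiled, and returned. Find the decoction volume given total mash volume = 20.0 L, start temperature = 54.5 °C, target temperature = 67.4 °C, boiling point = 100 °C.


V_dec = V_total·(T_target − T_start)/(T_boil − T_start)
V_dec = 20.0·(67.4 − 54.5)/(100 − 54.5)

5.6703 L


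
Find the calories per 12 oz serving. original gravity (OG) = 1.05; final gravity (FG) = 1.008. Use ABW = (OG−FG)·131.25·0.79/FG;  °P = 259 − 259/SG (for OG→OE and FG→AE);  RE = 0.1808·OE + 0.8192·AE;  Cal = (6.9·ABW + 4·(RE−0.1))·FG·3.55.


ABW = (1.05 − 1.008)·131.25·0.79/1.008 = 4.3203
OE = 259 − 259/1.05 = 12.3333 °P
AE = 259 − 259/1.008 = 2.0556 °P
RE = 0.1808·12.3333 + 0.8192·2.0556 = 3.9138 °P
Cal = (6.9·4.3203 + 4·(3.9138−0.1))·1.008·3.55

161.2616 kcal


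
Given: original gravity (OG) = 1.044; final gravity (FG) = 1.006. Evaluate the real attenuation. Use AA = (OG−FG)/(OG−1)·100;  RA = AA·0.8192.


AA = (1.044 − 1.006)/(1.044 − 1)·100 = 86.3636
RA = 86.3636·0.8192

70.7491 %


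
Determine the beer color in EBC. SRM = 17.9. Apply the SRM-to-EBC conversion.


EBC = SRM · 1.97
EBC = 17.9 · 1.97

35.2630 EBC


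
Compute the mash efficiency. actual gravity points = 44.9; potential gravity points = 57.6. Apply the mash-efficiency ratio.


efficiency = actual / potential × 100
efficiency = 44.9 / 57.6 × 100

77.9514 %


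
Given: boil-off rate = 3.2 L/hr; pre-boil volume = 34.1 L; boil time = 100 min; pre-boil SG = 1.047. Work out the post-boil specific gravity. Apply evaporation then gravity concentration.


V_post = V_pre − rate·(t/60);  SG_post = 1 + (SG_pre−1)·V_pre/V_post
V_post = 34.1 − 3.2·(100/60) = 28.7667
SG_post = 1 + (1.047 − 1)·34.1/28.7667

1.0557


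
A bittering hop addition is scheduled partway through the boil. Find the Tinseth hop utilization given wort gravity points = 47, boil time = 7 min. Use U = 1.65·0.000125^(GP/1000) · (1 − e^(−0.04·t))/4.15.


bigness = 1.65·0.000125^(47/1000) = 1.0815
boil_factor = (1 − e^(−0.04·7))/4.15 = 0.0588
U = 1.0815 · 0.0588

0.0636


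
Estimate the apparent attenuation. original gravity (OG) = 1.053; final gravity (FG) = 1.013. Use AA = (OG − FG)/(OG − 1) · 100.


AA = (1.053 − 1.013)/(1.053 − 1) · 100

75.4717 %


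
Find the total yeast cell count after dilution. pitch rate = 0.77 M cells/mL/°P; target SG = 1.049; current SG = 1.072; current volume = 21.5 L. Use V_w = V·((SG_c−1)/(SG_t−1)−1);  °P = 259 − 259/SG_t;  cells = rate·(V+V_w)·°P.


V_w = 21.5·((1.072−1)/(1.049−1)−1) = 10.0918
V_final = 21.5 + 10.0918 = 31.5918
°P = 259 − 259/1.049 = 12.0982
cells = 0.77·31.5918·12.0982

294.2971 billion cells


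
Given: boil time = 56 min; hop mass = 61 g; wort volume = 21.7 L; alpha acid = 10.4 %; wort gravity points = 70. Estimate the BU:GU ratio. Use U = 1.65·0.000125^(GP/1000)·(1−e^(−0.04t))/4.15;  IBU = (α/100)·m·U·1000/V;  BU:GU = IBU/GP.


U = 1.65·0.000125^(70/1000)·(1−e^(−0.04·56))/4.15 = 0.1894
IBU = (10.4/100)·61·0.1894·1000/21.7 = 55.3653
BU:GU = 55.3653/70

0.7909


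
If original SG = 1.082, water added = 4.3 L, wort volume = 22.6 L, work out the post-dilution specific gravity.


SG_new = 1 + (SG_old − 1)·V_old/(V_old + V_water)
pts = (1.082 − 1)·1000·22.6/(22.6 + 4.3) = 68.8922
SG_new = 1 + 68.8922/1000

1.0689


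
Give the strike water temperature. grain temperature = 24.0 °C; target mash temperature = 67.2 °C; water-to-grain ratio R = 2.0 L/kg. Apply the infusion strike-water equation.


T_strike = (0.41/R)·(T_mash − T_grain) + T_mash
T_strike = (0.41/2.0)·(67.2 − 24.0) + 67.2

76.0560 °C


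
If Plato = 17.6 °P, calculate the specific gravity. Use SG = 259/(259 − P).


SG = 259/(259 − 17.6)

1.0729


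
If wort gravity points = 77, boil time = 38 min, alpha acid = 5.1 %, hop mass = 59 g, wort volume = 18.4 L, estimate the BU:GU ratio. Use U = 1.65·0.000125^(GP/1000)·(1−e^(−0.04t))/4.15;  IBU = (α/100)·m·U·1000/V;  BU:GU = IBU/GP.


U = 1.65·0.000125^(77/1000)·(1−e^(−0.04·38))/4.15 = 0.1555
IBU = (5.1/100)·59·0.1555·1000/18.4 = 25.4281
BU:GU = 25.4281/77

0.3302


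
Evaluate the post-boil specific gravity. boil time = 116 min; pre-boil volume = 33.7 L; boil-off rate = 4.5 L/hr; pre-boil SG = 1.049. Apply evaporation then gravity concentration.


V_post = V_pre − rate·(t/60);  SG_post = 1 + (SG_pre−1)·V_pre/V_post
V_post = 33.7 − 4.5·(116/60) = 25.0000
SG_post = 1 + (1.049 − 1)·33.7/25.0000

1.0661


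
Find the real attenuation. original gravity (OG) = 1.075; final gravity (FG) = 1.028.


AA = (OG−FG)/(OG−1)·100;  RA = AA·0.8192
AA = (1.075 − 1.028)/(1.075 − 1)·100 = 62.6667
RA = 62.6667·0.8192

51.3365 %


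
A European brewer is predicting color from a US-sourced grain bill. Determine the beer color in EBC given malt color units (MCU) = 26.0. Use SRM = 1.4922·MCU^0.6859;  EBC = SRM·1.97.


SRM = 1.4922·26.0^0.6859 = 13.9430
EBC = 13.9430·1.97

27.4678 EBC


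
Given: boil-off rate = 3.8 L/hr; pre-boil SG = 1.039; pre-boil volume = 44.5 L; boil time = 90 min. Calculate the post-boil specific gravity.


V_post = V_pre − rate·(t/60);  SG_post = 1 + (SG_pre−1)·V_pre/V_post
V_post = 44.5 − 3.8·(90/60) = 38.8000
SG_post = 1 + (1.039 − 1)·44.5/38.8000

1.0447


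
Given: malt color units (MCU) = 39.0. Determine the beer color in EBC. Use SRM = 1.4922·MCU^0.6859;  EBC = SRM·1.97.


SRM = 1.4922·39.0^0.6859 = 18.4136
EBC = 18.4136·1.97

36.2748 EBC


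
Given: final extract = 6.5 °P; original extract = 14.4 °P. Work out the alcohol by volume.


SG = 259/(259 − P);  ABV = (OG − FG)·131.25
OG = 259/(259 − 14.4) = 1.0589
FG = 259/(259 − 6.5) = 1.0257
ABV = (1.0589 − 1.0257)·131.25

4.3482 % ABV


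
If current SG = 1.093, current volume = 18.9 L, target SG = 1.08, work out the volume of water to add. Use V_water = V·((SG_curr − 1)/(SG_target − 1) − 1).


V_water = 18.9·((1.093 − 1)/(1.08 − 1) − 1)

3.0712 L


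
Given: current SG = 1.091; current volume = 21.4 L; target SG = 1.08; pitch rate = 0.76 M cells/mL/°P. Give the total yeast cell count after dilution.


V_w = V·((SG_c−1)/(SG_t−1)−1);  °P = 259 − 259/SG_t;  cells = rate·(V+V_w)·°P
V_w = 21.4·((1.091−1)/(1.08−1)−1) = 2.9425
V_final = 21.4 + 2.9425 = 24.3425
°P = 259 − 259/1.08 = 19.1852
cells = 0.76·24.3425·19.1852

354.9317 billion cells


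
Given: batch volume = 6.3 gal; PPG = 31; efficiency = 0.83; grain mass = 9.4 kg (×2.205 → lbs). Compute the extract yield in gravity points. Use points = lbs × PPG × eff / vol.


lbs = 9.4 × 2.205 = 20.7270
points = 20.7270 × 31 × 0.83 / 6.3

84.6517 points


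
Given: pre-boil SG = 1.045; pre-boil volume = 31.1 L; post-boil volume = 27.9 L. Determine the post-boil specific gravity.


SG_post = 1 + (SG_pre − 1)·V_pre/V_post
pts_pre = (1.045 − 1)·1000 = 45.0000
pts_post = 45.0000·31.1/27.9 = 50.1613
SG_post = 1 + 50.1613/1000

1.0502


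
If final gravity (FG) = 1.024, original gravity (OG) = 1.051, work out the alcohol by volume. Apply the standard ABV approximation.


ABV = (OG − FG) · 131.25
ABV = (1.051 − 1.024) · 131.25

3.5437 % ABV


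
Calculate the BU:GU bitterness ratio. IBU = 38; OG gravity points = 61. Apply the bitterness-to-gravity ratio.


BU:GU = IBU / OG_points
BU:GU = 38 / 61

0.6230


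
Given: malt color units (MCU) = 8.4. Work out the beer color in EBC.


SRM = 1.4922·MCU^0.6859;  EBC = SRM·1.97
SRM = 1.4922·8.4^0.6859 = 6.4238
EBC = 6.4238·1.97

12.6548 EBC


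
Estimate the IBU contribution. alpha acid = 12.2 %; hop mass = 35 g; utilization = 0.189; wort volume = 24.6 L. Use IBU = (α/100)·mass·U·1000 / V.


IBU = (12.2/100)·35·0.189·1000 / 24.6

32.8061 IBU


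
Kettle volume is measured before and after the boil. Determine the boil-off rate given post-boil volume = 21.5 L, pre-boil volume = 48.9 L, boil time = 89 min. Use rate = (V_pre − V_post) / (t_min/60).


rate = (48.9 − 21.5) / (89/60)

18.4719 L/hr
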